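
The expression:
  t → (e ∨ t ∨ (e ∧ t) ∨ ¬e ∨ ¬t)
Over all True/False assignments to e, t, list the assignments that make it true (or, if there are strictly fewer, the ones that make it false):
is always true.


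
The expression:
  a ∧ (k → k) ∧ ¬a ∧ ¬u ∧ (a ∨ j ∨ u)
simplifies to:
False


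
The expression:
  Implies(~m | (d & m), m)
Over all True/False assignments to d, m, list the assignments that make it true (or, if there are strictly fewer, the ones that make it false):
is true only for:
  d=False, m=True;
  d=True, m=True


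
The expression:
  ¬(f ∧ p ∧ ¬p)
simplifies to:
True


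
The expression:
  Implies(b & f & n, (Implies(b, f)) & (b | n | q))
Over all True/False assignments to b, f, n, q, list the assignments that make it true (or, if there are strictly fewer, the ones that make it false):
is always true.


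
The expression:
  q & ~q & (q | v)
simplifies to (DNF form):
False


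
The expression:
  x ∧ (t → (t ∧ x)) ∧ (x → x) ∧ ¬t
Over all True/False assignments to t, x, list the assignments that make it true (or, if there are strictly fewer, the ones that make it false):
is true only for:
  t=False, x=True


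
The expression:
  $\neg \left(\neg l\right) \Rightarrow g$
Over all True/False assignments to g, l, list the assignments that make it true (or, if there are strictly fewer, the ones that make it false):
is false only for:
  g=False, l=True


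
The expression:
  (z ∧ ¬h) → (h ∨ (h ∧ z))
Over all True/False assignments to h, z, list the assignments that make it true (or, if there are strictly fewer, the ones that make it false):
is false only for:
  h=False, z=True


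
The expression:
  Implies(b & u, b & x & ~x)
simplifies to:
~b | ~u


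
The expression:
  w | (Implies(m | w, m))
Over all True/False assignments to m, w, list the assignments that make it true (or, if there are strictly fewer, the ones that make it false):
is always true.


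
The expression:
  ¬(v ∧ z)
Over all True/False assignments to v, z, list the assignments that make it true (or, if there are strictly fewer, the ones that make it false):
is false only for:
  v=True, z=True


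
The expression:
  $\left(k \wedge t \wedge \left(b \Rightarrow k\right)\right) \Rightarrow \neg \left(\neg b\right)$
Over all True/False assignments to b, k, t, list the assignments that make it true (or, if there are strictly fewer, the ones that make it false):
is false only for:
  b=False, k=True, t=True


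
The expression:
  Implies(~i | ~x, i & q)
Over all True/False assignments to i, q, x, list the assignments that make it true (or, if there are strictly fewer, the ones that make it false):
is true only for:
  i=True, q=False, x=True;
  i=True, q=True, x=False;
  i=True, q=True, x=True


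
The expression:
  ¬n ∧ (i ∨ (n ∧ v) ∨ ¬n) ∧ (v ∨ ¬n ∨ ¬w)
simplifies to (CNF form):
¬n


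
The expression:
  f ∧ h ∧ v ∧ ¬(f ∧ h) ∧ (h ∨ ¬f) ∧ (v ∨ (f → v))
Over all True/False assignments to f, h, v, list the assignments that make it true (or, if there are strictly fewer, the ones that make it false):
is never true.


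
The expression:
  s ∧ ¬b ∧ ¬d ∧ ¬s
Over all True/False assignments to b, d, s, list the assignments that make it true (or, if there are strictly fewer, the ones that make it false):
is never true.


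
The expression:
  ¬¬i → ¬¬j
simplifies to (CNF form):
j ∨ ¬i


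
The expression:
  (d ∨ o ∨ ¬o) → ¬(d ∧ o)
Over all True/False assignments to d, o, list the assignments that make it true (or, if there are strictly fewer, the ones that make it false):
is false only for:
  d=True, o=True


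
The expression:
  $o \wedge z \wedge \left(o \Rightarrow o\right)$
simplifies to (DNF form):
$o \wedge z$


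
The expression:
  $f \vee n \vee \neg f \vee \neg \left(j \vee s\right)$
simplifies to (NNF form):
$\text{True}$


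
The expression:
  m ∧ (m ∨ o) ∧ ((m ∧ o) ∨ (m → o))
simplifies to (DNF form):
m ∧ o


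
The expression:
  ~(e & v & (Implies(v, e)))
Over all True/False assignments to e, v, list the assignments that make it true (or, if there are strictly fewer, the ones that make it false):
is false only for:
  e=True, v=True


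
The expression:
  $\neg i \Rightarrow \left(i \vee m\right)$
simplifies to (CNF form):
$i \vee m$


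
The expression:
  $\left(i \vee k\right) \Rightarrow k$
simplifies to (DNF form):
$k \vee \neg i$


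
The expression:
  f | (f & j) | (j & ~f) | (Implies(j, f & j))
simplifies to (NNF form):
True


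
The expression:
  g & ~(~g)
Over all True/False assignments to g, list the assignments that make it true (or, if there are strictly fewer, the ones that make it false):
is true only for:
  g=True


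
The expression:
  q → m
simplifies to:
m ∨ ¬q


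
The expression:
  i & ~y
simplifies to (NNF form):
i & ~y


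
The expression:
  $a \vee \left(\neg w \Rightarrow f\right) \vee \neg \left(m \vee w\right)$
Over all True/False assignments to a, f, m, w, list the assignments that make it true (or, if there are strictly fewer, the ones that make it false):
is false only for:
  a=False, f=False, m=True, w=False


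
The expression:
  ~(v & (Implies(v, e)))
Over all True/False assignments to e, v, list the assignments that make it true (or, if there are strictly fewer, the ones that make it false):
is false only for:
  e=True, v=True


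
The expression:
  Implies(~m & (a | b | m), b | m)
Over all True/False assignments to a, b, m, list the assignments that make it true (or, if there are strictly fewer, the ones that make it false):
is false only for:
  a=True, b=False, m=False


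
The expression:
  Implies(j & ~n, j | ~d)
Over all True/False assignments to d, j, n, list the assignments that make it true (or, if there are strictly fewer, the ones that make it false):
is always true.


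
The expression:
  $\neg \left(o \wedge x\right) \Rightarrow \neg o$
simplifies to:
$x \vee \neg o$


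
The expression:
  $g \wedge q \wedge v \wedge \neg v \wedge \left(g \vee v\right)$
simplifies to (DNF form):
$\text{False}$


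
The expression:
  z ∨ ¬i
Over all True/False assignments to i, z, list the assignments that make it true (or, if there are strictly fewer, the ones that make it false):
is false only for:
  i=True, z=False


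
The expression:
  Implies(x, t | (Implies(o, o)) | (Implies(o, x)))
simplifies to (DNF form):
True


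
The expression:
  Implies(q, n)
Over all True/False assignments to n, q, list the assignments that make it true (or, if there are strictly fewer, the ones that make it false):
is false only for:
  n=False, q=True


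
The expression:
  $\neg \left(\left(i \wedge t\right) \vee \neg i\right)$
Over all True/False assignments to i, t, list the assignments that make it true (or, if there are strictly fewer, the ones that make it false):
is true only for:
  i=True, t=False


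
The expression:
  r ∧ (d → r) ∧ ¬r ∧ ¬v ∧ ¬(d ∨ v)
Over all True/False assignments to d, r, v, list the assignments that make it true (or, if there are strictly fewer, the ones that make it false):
is never true.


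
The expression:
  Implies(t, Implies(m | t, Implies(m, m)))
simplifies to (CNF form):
True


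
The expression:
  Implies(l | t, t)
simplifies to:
t | ~l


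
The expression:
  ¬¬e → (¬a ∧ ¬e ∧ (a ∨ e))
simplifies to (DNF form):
¬e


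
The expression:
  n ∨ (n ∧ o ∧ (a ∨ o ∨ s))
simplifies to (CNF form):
n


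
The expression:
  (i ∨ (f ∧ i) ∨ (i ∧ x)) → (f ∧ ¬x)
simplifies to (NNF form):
(f ∧ ¬x) ∨ ¬i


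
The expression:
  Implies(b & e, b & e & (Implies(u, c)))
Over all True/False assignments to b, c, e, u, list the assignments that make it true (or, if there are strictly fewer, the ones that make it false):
is false only for:
  b=True, c=False, e=True, u=True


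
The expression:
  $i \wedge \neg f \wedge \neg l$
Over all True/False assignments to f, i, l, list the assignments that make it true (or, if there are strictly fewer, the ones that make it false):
is true only for:
  f=False, i=True, l=False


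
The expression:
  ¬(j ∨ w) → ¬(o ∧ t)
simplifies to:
j ∨ w ∨ ¬o ∨ ¬t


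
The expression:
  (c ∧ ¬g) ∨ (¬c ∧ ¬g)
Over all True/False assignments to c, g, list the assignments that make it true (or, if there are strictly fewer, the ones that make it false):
is true only for:
  c=False, g=False;
  c=True, g=False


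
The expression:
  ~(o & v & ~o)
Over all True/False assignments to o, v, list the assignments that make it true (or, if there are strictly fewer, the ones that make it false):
is always true.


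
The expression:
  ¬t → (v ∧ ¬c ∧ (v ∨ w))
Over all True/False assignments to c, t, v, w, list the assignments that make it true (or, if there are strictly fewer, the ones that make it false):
is false only for:
  c=False, t=False, v=False, w=False;
  c=False, t=False, v=False, w=True;
  c=True, t=False, v=False, w=False;
  c=True, t=False, v=False, w=True;
  c=True, t=False, v=True, w=False;
  c=True, t=False, v=True, w=True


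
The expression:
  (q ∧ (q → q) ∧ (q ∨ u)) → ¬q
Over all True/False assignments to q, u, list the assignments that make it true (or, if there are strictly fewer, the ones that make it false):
is true only for:
  q=False, u=False;
  q=False, u=True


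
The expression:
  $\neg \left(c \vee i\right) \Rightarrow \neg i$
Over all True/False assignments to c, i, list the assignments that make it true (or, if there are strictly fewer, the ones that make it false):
is always true.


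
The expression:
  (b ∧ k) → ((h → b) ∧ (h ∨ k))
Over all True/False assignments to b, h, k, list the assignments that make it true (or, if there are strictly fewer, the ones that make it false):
is always true.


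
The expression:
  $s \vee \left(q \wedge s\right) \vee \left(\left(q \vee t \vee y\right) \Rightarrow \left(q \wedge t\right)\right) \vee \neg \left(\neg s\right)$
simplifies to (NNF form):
$s \vee \left(q \wedge t\right) \vee \left(\neg q \wedge \neg t \wedge \neg y\right)$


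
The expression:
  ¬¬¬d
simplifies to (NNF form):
¬d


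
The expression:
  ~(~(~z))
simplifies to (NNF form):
~z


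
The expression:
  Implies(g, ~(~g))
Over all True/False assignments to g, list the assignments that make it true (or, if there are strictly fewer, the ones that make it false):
is always true.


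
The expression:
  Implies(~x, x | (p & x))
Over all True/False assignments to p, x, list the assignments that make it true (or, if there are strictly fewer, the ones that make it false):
is true only for:
  p=False, x=True;
  p=True, x=True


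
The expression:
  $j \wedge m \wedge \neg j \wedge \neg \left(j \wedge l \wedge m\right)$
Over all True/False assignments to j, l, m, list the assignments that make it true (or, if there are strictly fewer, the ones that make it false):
is never true.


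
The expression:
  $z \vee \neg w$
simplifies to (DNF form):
$z \vee \neg w$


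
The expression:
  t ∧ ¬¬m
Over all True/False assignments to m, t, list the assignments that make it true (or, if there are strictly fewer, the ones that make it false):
is true only for:
  m=True, t=True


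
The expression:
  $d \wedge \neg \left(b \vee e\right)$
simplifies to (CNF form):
$d \wedge \neg b \wedge \neg e$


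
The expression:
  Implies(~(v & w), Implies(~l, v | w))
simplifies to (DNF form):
l | v | w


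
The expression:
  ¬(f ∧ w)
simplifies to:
¬f ∨ ¬w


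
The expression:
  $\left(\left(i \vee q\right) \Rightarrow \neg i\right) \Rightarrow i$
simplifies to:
$i$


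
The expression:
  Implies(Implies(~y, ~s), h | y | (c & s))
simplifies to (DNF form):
h | s | y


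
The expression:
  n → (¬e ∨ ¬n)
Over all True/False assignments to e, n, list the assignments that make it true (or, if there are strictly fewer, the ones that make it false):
is false only for:
  e=True, n=True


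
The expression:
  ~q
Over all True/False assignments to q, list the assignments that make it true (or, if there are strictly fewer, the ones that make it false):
is true only for:
  q=False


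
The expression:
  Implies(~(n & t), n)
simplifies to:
n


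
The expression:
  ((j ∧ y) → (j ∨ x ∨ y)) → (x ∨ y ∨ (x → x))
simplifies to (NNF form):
True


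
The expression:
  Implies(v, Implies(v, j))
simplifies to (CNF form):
j | ~v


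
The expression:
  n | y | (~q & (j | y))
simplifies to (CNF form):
(j | n | y) & (n | y | ~q)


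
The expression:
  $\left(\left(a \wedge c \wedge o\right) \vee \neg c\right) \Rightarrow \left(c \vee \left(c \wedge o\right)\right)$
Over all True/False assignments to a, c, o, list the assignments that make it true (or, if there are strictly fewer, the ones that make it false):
is true only for:
  a=False, c=True, o=False;
  a=False, c=True, o=True;
  a=True, c=True, o=False;
  a=True, c=True, o=True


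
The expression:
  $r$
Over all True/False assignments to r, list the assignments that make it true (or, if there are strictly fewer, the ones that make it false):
is true only for:
  r=True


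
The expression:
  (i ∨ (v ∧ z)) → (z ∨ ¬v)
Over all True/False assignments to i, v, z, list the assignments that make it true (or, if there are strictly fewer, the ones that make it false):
is false only for:
  i=True, v=True, z=False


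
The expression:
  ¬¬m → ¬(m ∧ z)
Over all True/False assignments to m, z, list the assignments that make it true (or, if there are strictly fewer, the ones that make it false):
is false only for:
  m=True, z=True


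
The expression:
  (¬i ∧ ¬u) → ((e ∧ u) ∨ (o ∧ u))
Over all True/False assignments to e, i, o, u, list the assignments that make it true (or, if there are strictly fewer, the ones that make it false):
is false only for:
  e=False, i=False, o=False, u=False;
  e=False, i=False, o=True, u=False;
  e=True, i=False, o=False, u=False;
  e=True, i=False, o=True, u=False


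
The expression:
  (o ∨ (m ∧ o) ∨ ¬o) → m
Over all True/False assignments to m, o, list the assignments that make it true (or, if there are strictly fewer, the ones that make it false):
is true only for:
  m=True, o=False;
  m=True, o=True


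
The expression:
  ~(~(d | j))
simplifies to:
d | j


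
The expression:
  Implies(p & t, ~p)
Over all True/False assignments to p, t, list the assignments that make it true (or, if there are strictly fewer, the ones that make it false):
is false only for:
  p=True, t=True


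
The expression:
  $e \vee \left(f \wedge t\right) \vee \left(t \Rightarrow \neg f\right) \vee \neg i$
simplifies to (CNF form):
$\text{True}$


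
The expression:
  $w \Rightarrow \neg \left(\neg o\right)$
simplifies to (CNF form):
$o \vee \neg w$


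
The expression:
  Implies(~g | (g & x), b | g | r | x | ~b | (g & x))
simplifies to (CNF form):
True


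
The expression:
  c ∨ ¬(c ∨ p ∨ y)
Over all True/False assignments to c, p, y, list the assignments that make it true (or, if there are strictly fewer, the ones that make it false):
is false only for:
  c=False, p=False, y=True;
  c=False, p=True, y=False;
  c=False, p=True, y=True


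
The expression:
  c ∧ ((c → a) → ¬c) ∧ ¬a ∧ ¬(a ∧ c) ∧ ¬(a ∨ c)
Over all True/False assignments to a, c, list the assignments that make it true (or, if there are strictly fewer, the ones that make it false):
is never true.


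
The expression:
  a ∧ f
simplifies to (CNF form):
a ∧ f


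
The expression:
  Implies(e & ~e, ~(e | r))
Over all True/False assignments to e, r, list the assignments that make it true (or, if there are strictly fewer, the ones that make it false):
is always true.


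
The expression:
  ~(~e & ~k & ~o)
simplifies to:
e | k | o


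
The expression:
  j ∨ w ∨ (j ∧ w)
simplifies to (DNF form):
j ∨ w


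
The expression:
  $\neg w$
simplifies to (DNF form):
$\neg w$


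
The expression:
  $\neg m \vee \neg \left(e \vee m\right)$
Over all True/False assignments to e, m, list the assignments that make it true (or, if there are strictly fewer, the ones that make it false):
is true only for:
  e=False, m=False;
  e=True, m=False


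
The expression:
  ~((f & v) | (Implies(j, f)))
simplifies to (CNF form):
j & ~f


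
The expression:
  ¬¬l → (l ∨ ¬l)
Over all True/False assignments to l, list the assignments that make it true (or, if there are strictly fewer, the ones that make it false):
is always true.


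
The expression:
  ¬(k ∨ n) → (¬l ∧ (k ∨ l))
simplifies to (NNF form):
k ∨ n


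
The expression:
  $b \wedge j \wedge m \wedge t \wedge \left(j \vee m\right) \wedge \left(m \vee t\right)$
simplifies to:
$b \wedge j \wedge m \wedge t$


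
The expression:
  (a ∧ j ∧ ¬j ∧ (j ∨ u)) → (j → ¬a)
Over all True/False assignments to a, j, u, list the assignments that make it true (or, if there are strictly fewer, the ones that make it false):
is always true.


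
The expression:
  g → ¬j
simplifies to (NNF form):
¬g ∨ ¬j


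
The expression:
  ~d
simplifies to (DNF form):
~d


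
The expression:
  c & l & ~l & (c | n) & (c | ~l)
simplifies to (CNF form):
False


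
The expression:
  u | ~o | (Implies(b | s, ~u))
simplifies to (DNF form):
True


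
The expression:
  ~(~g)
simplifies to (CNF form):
g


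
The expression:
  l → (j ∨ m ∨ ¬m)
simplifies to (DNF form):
True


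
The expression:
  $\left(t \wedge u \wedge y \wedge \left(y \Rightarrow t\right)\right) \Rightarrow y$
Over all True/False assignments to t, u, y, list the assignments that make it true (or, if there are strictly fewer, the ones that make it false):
is always true.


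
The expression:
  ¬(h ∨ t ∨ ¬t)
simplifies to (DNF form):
False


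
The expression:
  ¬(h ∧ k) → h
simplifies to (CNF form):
h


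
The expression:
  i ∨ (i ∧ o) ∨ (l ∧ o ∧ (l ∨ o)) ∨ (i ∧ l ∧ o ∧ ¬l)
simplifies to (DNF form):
i ∨ (l ∧ o)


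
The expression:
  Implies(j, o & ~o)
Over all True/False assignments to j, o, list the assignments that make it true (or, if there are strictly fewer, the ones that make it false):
is true only for:
  j=False, o=False;
  j=False, o=True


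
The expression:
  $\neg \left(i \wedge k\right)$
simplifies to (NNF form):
$\neg i \vee \neg k$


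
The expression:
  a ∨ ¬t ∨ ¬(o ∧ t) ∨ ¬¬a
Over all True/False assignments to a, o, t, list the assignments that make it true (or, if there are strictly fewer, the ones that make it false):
is false only for:
  a=False, o=True, t=True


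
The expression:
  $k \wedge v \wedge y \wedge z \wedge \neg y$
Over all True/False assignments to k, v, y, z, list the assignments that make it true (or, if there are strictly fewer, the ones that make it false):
is never true.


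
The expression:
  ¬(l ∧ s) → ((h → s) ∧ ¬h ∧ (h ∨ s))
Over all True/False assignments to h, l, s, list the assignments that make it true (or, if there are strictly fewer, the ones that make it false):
is true only for:
  h=False, l=False, s=True;
  h=False, l=True, s=True;
  h=True, l=True, s=True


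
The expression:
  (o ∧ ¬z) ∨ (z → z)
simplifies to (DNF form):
True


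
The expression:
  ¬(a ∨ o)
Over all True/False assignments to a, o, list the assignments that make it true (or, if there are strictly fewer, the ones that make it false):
is true only for:
  a=False, o=False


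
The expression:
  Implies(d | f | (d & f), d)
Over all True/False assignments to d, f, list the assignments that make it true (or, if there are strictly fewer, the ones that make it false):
is false only for:
  d=False, f=True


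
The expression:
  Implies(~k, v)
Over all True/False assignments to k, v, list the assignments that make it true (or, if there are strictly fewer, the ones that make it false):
is false only for:
  k=False, v=False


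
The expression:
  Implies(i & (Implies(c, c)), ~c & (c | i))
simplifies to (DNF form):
~c | ~i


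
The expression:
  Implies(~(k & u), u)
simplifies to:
u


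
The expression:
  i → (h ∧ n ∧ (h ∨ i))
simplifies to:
(h ∧ n) ∨ ¬i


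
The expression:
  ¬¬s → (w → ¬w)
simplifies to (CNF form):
¬s ∨ ¬w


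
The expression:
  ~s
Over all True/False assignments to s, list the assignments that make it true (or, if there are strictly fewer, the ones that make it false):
is true only for:
  s=False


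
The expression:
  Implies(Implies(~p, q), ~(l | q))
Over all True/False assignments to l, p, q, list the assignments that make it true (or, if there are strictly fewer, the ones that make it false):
is true only for:
  l=False, p=False, q=False;
  l=False, p=True, q=False;
  l=True, p=False, q=False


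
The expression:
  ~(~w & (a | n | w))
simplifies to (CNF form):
(w | ~a) & (w | ~n)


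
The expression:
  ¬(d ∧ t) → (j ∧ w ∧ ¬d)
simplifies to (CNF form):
(d ∨ j) ∧ (d ∨ w) ∧ (t ∨ ¬d)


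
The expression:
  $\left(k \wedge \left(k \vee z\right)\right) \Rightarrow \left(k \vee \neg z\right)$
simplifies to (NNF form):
$\text{True}$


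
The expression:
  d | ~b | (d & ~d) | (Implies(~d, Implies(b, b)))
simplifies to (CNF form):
True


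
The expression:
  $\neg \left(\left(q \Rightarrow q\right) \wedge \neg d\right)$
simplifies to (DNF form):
$d$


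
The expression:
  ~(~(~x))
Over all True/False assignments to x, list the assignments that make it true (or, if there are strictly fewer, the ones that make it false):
is true only for:
  x=False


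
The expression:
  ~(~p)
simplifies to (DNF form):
p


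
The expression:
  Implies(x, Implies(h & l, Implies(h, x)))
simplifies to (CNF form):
True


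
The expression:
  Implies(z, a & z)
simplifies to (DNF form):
a | ~z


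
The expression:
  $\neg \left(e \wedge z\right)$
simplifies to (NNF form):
$\neg e \vee \neg z$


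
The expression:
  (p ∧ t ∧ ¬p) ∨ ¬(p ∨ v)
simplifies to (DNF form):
¬p ∧ ¬v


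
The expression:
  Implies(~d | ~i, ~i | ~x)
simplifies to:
d | ~i | ~x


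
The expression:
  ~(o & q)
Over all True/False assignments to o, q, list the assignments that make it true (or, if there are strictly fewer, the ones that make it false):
is false only for:
  o=True, q=True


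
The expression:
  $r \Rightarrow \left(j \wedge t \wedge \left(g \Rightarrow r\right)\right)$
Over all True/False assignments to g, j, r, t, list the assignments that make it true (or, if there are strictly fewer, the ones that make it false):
is false only for:
  g=False, j=False, r=True, t=False;
  g=False, j=False, r=True, t=True;
  g=False, j=True, r=True, t=False;
  g=True, j=False, r=True, t=False;
  g=True, j=False, r=True, t=True;
  g=True, j=True, r=True, t=False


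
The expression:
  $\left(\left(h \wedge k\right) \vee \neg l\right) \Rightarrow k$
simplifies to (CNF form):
$k \vee l$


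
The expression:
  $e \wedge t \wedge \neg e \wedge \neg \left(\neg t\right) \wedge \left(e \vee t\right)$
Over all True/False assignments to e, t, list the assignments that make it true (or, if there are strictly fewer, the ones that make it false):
is never true.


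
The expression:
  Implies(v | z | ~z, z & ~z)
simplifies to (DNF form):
False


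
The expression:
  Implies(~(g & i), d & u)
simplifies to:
(d & u) | (g & i)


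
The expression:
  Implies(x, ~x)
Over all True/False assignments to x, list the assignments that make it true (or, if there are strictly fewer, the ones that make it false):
is true only for:
  x=False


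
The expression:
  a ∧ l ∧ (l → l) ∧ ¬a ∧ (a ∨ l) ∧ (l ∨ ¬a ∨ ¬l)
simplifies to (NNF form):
False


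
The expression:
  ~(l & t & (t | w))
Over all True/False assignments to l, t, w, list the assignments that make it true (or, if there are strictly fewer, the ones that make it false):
is false only for:
  l=True, t=True, w=False;
  l=True, t=True, w=True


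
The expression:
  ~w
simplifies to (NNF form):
~w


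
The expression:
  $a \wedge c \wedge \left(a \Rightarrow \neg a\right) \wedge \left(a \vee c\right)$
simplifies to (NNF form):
$\text{False}$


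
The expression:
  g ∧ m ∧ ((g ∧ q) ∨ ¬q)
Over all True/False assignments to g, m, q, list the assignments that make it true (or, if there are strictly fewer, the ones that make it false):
is true only for:
  g=True, m=True, q=False;
  g=True, m=True, q=True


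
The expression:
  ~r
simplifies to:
~r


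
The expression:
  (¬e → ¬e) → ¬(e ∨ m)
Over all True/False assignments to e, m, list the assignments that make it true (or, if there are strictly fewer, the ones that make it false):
is true only for:
  e=False, m=False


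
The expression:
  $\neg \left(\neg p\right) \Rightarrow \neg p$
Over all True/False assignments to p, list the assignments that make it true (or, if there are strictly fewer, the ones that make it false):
is true only for:
  p=False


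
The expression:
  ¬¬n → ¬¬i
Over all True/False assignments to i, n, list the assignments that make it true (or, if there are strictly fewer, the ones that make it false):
is false only for:
  i=False, n=True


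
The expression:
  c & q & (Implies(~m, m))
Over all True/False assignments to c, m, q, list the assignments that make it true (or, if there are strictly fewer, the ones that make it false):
is true only for:
  c=True, m=True, q=True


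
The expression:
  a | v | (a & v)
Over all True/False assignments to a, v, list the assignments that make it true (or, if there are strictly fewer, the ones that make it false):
is false only for:
  a=False, v=False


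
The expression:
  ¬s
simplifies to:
¬s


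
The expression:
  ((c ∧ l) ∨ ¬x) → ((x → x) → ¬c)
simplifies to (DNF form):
(x ∧ ¬l) ∨ ¬c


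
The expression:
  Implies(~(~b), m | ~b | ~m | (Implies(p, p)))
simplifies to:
True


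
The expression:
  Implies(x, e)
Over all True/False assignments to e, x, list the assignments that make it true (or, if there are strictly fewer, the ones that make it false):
is false only for:
  e=False, x=True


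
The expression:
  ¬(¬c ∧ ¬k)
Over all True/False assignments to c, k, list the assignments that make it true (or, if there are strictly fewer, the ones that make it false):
is false only for:
  c=False, k=False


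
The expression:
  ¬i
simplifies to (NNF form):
¬i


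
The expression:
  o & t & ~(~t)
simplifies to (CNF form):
o & t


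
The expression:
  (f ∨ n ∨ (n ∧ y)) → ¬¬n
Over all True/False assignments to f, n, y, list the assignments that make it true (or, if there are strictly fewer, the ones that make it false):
is false only for:
  f=True, n=False, y=False;
  f=True, n=False, y=True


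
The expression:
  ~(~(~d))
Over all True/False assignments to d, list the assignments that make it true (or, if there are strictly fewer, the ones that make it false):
is true only for:
  d=False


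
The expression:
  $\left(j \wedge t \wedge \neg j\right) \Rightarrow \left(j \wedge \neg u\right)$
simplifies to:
$\text{True}$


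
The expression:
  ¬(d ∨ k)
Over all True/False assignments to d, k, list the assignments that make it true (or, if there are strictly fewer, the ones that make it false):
is true only for:
  d=False, k=False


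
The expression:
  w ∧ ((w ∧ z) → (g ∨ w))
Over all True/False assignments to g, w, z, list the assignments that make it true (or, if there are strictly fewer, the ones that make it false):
is true only for:
  g=False, w=True, z=False;
  g=False, w=True, z=True;
  g=True, w=True, z=False;
  g=True, w=True, z=True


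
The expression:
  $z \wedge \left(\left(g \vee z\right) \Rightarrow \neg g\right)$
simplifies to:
$z \wedge \neg g$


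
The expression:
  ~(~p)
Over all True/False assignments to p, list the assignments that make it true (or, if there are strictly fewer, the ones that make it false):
is true only for:
  p=True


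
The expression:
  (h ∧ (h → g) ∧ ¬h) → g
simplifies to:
True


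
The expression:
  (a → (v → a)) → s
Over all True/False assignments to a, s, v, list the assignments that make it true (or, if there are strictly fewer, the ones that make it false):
is true only for:
  a=False, s=True, v=False;
  a=False, s=True, v=True;
  a=True, s=True, v=False;
  a=True, s=True, v=True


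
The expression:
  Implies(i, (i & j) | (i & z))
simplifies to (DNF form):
j | z | ~i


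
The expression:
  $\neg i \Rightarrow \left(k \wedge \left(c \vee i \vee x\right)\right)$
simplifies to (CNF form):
$\left(i \vee k\right) \wedge \left(c \vee i \vee x\right)$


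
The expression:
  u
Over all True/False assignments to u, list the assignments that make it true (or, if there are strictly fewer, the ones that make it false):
is true only for:
  u=True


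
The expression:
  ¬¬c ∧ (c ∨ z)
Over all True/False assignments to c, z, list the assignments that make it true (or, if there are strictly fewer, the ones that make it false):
is true only for:
  c=True, z=False;
  c=True, z=True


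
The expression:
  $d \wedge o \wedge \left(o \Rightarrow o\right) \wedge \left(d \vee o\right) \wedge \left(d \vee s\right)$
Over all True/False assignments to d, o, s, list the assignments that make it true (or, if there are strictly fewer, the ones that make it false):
is true only for:
  d=True, o=True, s=False;
  d=True, o=True, s=True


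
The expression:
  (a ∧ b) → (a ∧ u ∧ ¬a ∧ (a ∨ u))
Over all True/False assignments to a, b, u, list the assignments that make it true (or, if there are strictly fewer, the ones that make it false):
is false only for:
  a=True, b=True, u=False;
  a=True, b=True, u=True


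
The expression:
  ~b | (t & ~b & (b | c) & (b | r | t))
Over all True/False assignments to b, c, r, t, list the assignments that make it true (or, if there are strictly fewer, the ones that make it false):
is true only for:
  b=False, c=False, r=False, t=False;
  b=False, c=False, r=False, t=True;
  b=False, c=False, r=True, t=False;
  b=False, c=False, r=True, t=True;
  b=False, c=True, r=False, t=False;
  b=False, c=True, r=False, t=True;
  b=False, c=True, r=True, t=False;
  b=False, c=True, r=True, t=True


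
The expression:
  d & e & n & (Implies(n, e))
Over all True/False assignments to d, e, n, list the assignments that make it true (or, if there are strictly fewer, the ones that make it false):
is true only for:
  d=True, e=True, n=True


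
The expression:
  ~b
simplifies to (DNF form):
~b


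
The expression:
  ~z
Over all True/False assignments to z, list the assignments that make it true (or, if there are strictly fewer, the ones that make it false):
is true only for:
  z=False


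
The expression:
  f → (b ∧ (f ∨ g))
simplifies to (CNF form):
b ∨ ¬f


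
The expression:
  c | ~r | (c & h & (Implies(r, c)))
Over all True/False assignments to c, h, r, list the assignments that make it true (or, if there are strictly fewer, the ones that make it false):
is false only for:
  c=False, h=False, r=True;
  c=False, h=True, r=True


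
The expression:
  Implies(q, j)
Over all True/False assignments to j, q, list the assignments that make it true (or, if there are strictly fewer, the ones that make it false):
is false only for:
  j=False, q=True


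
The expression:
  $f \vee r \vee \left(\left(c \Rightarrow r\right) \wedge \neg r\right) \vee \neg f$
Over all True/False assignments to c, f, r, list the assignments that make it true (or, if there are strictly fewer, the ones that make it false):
is always true.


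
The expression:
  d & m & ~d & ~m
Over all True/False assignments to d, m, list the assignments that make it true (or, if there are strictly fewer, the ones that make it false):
is never true.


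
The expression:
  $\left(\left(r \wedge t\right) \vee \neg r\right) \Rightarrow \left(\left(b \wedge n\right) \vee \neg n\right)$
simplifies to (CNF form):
$\left(b \vee r \vee \neg n\right) \wedge \left(b \vee \neg n \vee \neg t\right)$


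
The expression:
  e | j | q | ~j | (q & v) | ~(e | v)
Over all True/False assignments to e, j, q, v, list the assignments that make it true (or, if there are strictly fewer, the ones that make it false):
is always true.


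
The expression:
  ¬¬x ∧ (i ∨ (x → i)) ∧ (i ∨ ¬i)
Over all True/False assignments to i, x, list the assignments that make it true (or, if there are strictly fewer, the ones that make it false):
is true only for:
  i=True, x=True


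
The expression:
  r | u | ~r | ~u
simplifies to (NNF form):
True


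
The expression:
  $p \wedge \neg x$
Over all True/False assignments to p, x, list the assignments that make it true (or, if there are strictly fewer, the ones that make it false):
is true only for:
  p=True, x=False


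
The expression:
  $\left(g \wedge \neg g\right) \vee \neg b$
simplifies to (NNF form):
$\neg b$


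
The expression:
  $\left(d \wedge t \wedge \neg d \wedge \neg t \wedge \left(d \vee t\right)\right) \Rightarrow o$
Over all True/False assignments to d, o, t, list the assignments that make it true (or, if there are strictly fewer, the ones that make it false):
is always true.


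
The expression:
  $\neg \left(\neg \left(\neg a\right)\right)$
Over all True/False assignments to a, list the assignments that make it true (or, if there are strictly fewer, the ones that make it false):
is true only for:
  a=False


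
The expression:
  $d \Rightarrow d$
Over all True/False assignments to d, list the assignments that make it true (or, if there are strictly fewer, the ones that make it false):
is always true.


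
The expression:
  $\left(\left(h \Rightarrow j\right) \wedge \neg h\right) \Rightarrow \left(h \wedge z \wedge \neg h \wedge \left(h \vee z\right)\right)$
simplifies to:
$h$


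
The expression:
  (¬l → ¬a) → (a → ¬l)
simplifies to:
¬a ∨ ¬l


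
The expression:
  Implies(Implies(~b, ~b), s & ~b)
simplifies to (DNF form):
s & ~b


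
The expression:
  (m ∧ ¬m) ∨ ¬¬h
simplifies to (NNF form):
h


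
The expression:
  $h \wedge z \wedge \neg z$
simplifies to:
$\text{False}$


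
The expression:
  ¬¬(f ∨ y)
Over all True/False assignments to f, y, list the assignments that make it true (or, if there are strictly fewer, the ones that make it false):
is false only for:
  f=False, y=False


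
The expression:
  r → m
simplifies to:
m ∨ ¬r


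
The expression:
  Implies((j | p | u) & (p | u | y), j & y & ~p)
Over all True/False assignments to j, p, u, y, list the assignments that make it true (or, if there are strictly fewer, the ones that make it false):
is true only for:
  j=False, p=False, u=False, y=False;
  j=False, p=False, u=False, y=True;
  j=True, p=False, u=False, y=False;
  j=True, p=False, u=False, y=True;
  j=True, p=False, u=True, y=True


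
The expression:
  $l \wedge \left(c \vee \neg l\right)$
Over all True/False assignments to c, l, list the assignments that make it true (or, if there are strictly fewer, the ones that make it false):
is true only for:
  c=True, l=True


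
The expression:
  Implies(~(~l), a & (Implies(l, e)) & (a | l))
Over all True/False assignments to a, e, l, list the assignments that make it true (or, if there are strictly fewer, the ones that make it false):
is false only for:
  a=False, e=False, l=True;
  a=False, e=True, l=True;
  a=True, e=False, l=True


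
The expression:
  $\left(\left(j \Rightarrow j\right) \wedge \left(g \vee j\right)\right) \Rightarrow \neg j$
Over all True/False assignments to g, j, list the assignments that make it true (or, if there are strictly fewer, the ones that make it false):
is true only for:
  g=False, j=False;
  g=True, j=False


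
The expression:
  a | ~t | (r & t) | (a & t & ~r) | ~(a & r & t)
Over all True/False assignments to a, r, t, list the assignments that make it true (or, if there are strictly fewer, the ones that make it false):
is always true.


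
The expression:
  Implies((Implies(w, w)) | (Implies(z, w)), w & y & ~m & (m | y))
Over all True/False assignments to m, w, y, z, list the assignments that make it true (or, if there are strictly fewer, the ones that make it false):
is true only for:
  m=False, w=True, y=True, z=False;
  m=False, w=True, y=True, z=True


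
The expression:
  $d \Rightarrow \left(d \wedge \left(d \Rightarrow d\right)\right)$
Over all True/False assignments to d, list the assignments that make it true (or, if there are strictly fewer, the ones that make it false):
is always true.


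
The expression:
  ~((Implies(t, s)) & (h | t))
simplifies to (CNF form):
(t | ~h) & (~s | ~t)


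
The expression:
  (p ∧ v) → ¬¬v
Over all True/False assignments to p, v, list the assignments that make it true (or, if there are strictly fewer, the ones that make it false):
is always true.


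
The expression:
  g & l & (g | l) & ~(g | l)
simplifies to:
False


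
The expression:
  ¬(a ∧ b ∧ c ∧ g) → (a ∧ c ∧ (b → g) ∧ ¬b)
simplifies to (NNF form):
a ∧ c ∧ (g ∨ ¬b)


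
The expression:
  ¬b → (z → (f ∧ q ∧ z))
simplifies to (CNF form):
(b ∨ f ∨ ¬z) ∧ (b ∨ q ∨ ¬z)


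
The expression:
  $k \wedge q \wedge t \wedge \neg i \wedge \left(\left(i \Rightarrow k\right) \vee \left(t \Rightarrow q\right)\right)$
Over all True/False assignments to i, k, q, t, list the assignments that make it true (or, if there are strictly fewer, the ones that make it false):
is true only for:
  i=False, k=True, q=True, t=True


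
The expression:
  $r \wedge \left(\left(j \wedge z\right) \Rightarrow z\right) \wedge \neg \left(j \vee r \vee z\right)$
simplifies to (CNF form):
$\text{False}$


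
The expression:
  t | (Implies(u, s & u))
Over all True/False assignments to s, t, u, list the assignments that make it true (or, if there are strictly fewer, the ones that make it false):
is false only for:
  s=False, t=False, u=True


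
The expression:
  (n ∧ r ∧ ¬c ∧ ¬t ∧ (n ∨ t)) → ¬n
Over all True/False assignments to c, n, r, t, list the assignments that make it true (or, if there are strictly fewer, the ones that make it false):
is false only for:
  c=False, n=True, r=True, t=False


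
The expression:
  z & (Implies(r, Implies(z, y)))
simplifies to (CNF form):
z & (y | ~r)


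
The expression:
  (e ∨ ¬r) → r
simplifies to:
r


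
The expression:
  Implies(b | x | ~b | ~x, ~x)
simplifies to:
~x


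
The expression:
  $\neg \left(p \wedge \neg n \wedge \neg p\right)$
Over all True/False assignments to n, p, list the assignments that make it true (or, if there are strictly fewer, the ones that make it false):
is always true.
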